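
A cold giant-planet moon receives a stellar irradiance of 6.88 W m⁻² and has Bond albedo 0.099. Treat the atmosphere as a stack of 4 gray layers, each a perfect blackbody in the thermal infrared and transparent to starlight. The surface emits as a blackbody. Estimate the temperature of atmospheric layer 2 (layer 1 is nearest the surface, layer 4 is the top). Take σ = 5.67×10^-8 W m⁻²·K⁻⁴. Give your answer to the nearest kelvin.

95 K

OLR = S(1−α)/4 = 1.550 W m⁻²; the top layer radiates at T_e = 72.30 K.
In the N-layer model, layer k (counted from the surface) has T_k = (N+1−k)^(1/4)·T_e.
With k = 2: T_2 = (4+1−2)^¼·72.30 K = 95.16 K.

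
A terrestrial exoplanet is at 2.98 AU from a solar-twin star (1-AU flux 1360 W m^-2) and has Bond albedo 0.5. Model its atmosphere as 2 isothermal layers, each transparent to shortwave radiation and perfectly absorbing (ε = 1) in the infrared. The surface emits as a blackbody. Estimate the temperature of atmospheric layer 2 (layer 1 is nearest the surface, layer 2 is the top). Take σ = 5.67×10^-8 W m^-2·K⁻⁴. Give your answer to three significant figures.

By the inverse-square law, S = 1360/2.98² = 153.1 W m^-2.
Top-of-atmosphere balance: σT_e⁴ = S(1−α)/4 = 19.14 W m^-2 → T_e = 135.6 K.
Each opaque layer satisfies 2T_j⁴ = T_{j−1}⁴ + T_{j+1}⁴, giving T_k⁴ = (N+1−k)T_e⁴.
T_2 = (1)^(1/4)·135.6 = 135.6 K.

136 K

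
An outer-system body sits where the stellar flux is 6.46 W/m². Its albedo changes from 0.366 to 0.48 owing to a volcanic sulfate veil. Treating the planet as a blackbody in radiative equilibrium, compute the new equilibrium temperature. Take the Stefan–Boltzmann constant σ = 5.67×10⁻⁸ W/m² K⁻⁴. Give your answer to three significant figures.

62.0 kelvin

With the new albedo, S(1−α₂)/4 = 0.8398 W/m², so T₂ = 62.04 K.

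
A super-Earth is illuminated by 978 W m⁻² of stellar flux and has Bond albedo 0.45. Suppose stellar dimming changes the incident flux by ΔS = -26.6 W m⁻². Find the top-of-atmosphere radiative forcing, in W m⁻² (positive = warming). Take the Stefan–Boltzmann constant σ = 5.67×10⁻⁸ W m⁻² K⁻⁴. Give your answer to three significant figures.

-3.66 W m⁻²

TOA radiative forcing: ΔF = (1−α)ΔS/4 = 0.55·(-26.6)/4 = -3.658 W m⁻².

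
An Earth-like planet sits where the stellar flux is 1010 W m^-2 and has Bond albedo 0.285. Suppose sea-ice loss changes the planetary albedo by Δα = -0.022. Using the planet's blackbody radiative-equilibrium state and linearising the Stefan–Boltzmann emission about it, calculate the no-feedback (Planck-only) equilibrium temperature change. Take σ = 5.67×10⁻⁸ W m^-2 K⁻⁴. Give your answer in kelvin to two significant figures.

The baseline emission temperature is T_e = 237.5 K.
ΔF = −(S/4)Δα = −(1010/4)×(-0.022) = 5.555 W m^-2.
Planck response: λ_P = 4σT_e³ = 4·5.67×10⁻⁸·(237.5)³ = 3.040 W m^-2/K.
So ΔT₀ = 5.555/3.040 = 1.83 K.

1.8 K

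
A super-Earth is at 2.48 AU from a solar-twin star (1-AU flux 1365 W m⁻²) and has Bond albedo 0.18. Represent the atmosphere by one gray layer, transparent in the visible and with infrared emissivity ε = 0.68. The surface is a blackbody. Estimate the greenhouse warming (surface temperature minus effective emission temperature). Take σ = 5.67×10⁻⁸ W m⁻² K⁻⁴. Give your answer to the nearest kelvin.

Irradiance scales as 1/d², so S = 1365 W m⁻² × (1/2.48)² = 221.9 W m⁻².
At the top of the atmosphere, σT_e⁴ = S(1−α)/4 = 45.50 W m⁻², giving T_e = 168.3 K.
For a single slab of emissivity ε, T_s⁴ = 2T_e⁴/(2−ε); thus T_s = 168.3·(1.515)^(1/4) = 186.7 K.
Greenhouse warming: T_s − T_e = 18.42 K.

18 K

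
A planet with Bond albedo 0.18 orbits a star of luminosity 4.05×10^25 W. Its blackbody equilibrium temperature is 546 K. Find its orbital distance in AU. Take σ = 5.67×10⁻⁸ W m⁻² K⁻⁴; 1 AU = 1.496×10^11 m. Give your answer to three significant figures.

Required flux: S = 4σT⁴/(1−α) = 24580 W m⁻².
Then d = [L/(4πS)]^(1/2) = 1.145×10^10 m, i.e. 0.07654 AU.

0.0765 AU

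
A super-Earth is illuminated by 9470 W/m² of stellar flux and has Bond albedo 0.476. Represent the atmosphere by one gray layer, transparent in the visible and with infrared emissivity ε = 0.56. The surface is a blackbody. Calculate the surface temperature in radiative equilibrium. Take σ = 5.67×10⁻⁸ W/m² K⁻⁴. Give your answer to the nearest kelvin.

418 K

At the top of the atmosphere, σT_e⁴ = S(1−α)/4 = 1241 W/m², giving T_e = 384.6 K.
For a single slab of emissivity ε, T_s⁴ = 2T_e⁴/(2−ε); thus T_s = 384.6·(1.389)^(1/4) = 417.5 K.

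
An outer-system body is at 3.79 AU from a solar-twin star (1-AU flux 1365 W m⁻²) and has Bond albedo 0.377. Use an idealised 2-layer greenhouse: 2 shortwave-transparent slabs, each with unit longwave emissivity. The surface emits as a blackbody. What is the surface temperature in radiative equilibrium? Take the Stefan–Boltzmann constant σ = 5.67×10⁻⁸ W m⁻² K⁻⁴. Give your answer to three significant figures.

167 K

Irradiance scales as 1/d², so S = 1365 W m⁻² × (1/3.79)² = 95.03 W m⁻².
The effective emission temperature is T_e = [S(1−α)/(4σ)]^¼ = 127.1 K.
For an N-layer opaque stack, T_s⁴ = (N+1)T_e⁴, hence T_s = (3)^(1/4)×127.1 K = 167.3 K.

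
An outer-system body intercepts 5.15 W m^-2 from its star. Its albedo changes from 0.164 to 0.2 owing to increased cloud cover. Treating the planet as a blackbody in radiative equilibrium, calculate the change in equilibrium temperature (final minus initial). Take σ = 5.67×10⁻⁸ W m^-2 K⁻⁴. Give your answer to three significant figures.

Before: T₁ = [5.150·0.836/(4σ)]^(1/4) = 66.01 K.
Final:   T₂ = [S(1−0.2)/(4σ)]^(1/4) = 65.29 K.
ΔT = T₂ − T₁ = -0.7224 K.

-0.722 kelvin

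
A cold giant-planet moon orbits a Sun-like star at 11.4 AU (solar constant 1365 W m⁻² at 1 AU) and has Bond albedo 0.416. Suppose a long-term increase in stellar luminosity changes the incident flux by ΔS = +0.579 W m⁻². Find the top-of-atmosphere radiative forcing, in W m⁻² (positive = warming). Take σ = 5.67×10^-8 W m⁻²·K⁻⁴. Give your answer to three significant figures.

0.0845 W m⁻²

By the inverse-square law, S = 1365/11.4² = 10.50 W m⁻².
TOA radiative forcing: ΔF = (1−α)ΔS/4 = 0.584·(+0.579)/4 = 0.08453 W m⁻².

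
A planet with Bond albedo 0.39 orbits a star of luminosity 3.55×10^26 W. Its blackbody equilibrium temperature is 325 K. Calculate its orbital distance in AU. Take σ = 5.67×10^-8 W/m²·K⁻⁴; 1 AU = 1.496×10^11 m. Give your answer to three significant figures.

The flux needed for this T is 4σT⁴/(1−0.39) = 4148 W/m².
S = L/(4πd²) → d = √(L/4πS) = √(3.55×10^26/(4π·4148)) = 8.253×10^10 m = 0.5516 AU.

0.552 AU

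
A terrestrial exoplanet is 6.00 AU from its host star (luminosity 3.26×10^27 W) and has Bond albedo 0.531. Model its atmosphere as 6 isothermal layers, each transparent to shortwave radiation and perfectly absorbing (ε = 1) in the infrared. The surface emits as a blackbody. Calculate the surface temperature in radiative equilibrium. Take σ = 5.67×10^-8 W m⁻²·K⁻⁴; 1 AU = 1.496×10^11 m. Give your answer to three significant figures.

261 K

Orbital distance: d = 6.00 AU = 8.976×10^11 m.
S = L/(4πd²) = 322.0 W m⁻².
The effective emission temperature is T_e = [S(1−α)/(4σ)]^¼ = 160.6 K.
Layer-by-layer balance gives σT_s⁴ = (N+1)σT_e⁴, so T_s = 7^¼·160.6 = 261.3 K.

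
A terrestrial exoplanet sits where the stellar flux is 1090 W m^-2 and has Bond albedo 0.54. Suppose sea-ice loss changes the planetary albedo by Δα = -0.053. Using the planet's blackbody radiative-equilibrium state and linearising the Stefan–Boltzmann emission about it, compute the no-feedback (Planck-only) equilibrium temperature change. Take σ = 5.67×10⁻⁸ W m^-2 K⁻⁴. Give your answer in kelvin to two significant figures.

6.2 K

The baseline emission temperature is T_e = 216.8 K.
ΔF = −(S/4)Δα = −(1090/4)×(-0.053) = 14.44 W m^-2.
The Planck feedback parameter is 4σT_e³ = 2.312 W m^-2/K.
Hence the no-feedback warming is ΔF/(4σT_e³) = 6.25 K.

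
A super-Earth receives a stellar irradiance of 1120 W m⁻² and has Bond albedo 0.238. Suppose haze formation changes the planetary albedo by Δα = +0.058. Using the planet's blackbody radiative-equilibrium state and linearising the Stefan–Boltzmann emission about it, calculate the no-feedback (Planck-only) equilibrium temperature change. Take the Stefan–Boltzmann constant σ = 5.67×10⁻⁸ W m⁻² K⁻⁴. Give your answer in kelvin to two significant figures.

Reference equilibrium: T_e = [S(1−α)/(4σ)]^(1/4) = 247.7 K.
TOA radiative forcing: ΔF = −S·Δα/4 = −1120·(+0.058)/4 = -16.24 W m⁻².
The Planck feedback parameter is 4σT_e³ = 3.446 W m⁻²/K.
So ΔT₀ = -16.24/3.446 = -4.71 K.

-4.7 K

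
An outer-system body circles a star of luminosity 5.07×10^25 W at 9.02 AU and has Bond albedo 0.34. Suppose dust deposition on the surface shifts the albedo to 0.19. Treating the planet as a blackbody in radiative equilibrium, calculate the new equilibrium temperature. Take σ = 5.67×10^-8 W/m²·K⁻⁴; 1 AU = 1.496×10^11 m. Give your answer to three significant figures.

Orbital distance: d = 9.02 AU = 1.349×10^12 m.
S = L/(4πd²) = 2.216 W/m².
T₂ = [S(1−α₂)/(4σ)]^(1/4) = [2.216·0.81/(4σ)]^(1/4) = 53.04 K.

53.0 kelvin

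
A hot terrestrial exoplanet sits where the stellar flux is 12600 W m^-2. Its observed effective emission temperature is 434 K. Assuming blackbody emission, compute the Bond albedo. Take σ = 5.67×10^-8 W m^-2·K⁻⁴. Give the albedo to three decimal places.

Energy balance: S(1−α)/4 = σT⁴, so 1−α = 4σT⁴/S.
4σT⁴ = 4·5.67×10⁻⁸·(434)⁴ = 8046 W m^-2.
1−α = 8046/12600 = 0.6386, so α = 0.3614.

0.361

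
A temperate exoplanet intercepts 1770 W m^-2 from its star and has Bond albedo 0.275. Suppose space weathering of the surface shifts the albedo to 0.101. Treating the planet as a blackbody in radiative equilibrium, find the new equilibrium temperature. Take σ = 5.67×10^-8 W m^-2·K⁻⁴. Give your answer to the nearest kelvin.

New equilibrium: T₂ = [(1−0.101)·1770/(4σ)]^(1/4) = 289.4 K.

289 kelvin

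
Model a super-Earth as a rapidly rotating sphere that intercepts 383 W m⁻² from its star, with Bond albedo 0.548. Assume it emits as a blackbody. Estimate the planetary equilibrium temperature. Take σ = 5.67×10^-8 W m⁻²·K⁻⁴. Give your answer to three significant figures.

166 kelvin

Absorbed flux (global mean): S(1−α)/4 = 383.0·0.452/4 = 43.28 W m⁻².
In equilibrium σT⁴ equals this, so T = 166.2 K.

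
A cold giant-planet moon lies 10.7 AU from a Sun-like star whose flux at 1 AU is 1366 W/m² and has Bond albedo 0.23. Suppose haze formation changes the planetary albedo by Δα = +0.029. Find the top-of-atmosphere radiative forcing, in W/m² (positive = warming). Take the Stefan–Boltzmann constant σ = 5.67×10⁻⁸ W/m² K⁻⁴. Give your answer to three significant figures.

-0.0865 W/m²

Irradiance scales as 1/d², so S = 1366 W/m² × (1/10.7)² = 11.93 W/m².
The change in absorbed flux is Δ[S(1−α)/4] = −SΔα/4 = -0.08650 W/m².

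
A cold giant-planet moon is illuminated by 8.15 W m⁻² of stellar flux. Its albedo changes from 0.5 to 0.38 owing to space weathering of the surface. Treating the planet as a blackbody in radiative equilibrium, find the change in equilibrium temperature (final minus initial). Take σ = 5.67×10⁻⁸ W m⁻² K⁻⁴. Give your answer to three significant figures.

With α = 0.5, T₁ = 65.11 K.
With α = 0.38, T₂ = 68.70 K.
ΔT = T₂ − T₁ = 3.597 K.

3.60 K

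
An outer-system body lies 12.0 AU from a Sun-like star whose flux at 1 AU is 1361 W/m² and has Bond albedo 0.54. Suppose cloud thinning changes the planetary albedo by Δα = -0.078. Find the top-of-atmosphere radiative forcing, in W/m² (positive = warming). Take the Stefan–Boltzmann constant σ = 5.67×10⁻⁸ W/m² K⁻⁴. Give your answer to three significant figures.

0.184 W/m²

Flux at the orbit: S = 1361/(12.0)² = 9.451 W/m².
The change in absorbed flux is Δ[S(1−α)/4] = −SΔα/4 = 0.1843 W/m².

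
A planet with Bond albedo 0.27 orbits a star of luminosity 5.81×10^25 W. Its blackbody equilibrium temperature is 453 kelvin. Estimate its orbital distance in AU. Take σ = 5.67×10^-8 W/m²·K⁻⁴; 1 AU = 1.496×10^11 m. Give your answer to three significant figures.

0.126 AU

Required flux: S = 4σT⁴/(1−α) = 13080 W/m².
From L = 4πd²S, d = √(5.81×10^25/(4π·13080)) = 1.880×10^10 m = 0.1257 AU.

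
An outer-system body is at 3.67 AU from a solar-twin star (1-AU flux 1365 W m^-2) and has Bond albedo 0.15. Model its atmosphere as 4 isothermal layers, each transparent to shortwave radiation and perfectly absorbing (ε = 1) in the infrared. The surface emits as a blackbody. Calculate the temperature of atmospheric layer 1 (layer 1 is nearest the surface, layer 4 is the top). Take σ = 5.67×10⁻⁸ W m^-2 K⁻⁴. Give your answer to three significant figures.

197 kelvin

Irradiance scales as 1/d², so S = 1365 W m^-2 × (1/3.67)² = 101.3 W m^-2.
The effective emission temperature is T_e = [S(1−α)/(4σ)]^¼ = 139.6 K.
The net upward flux σT_e⁴ is constant between every pair of levels, so T_k⁴ = (N+1−k)T_e⁴.
With k = 1: T_1 = (4+1−1)^¼·139.6 K = 197.4 K.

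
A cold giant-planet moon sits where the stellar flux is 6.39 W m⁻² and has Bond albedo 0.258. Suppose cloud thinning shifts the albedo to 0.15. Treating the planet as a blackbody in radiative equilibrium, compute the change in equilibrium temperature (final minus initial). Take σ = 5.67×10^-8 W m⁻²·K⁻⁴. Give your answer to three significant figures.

2.34 K

Initial: T₁ = [S(1−0.258)/(4σ)]^(1/4) = 67.62 K.
After:  T₂ = [6.390·0.85/(4σ)]^(1/4) = 69.96 K.
ΔT = T₂ − T₁ = 2.337 K.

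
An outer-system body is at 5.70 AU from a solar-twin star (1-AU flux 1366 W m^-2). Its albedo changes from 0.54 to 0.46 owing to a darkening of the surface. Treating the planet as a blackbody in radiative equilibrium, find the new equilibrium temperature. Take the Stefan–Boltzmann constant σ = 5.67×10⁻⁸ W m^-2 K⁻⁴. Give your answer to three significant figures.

Irradiance scales as 1/d², so S = 1366 W m^-2 × (1/5.70)² = 42.04 W m^-2.
With the new albedo, S(1−α₂)/4 = 5.676 W m^-2, so T₂ = 100.0 K.

100 K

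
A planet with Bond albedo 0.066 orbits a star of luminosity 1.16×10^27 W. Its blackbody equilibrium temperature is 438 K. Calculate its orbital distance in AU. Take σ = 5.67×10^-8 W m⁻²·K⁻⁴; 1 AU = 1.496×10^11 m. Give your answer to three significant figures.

The flux needed for this T is 4σT⁴/(1−0.066) = 8937 W m⁻².
From L = 4πd²S, d = √(1.16×10^27/(4π·8937)) = 1.016×10^11 m = 0.6794 AU.

0.679 AU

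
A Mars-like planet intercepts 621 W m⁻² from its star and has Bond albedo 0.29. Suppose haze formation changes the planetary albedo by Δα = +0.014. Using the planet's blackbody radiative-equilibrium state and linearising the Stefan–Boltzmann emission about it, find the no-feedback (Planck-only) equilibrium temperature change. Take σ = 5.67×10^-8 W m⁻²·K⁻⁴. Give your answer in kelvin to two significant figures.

Reference equilibrium: T_e = [S(1−α)/(4σ)]^(1/4) = 210.0 K.
ΔF = −(S/4)Δα = −(621.0/4)×(+0.014) = -2.174 W m⁻².
Linearising σT⁴ gives d(σT⁴)/dT = 4σT_e³ = 2.100 W m⁻² per K.
So ΔT₀ = -2.174/2.100 = -1.04 K.

-1.0 K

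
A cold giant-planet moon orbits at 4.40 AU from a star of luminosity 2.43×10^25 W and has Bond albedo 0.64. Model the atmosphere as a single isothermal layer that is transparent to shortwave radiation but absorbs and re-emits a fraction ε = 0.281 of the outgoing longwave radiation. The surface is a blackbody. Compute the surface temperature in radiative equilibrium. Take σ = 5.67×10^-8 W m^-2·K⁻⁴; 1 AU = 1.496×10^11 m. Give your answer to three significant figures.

53.6 K

Orbital distance: d = 4.40 AU = 6.582×10^11 m.
S = L/(4πd²) = 4.463 W m^-2.
Effective emission temperature (TOA balance): σT_e⁴ = S(1−α)/4 = 0.4017 W m^-2 → T_e = 51.59 K.
For a single slab of emissivity ε, T_s⁴ = 2T_e⁴/(2−ε); thus T_s = 51.59·(1.163)^(1/4) = 53.58 K.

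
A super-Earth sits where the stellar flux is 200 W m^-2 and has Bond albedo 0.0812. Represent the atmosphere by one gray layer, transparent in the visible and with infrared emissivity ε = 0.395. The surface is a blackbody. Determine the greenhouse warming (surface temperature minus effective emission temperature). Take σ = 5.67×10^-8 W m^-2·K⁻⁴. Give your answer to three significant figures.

At the top of the atmosphere, σT_e⁴ = S(1−α)/4 = 45.94 W m^-2, giving T_e = 168.7 K.
For a single slab of emissivity ε, T_s⁴ = 2T_e⁴/(2−ε); thus T_s = 168.7·(1.246)^(1/4) = 178.3 K.
Greenhouse warming: T_s − T_e = 9.540 K.

9.54 K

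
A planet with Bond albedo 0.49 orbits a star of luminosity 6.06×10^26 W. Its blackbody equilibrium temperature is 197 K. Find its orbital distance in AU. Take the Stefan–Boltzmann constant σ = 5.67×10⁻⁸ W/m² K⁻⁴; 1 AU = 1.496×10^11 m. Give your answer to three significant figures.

Energy balance gives S = 4σT⁴/(1−α) = 669.8 W/m².
From L = 4πd²S, d = √(6.06×10^26/(4π·669.8)) = 2.683×10^11 m = 1.794 AU.

1.79 AU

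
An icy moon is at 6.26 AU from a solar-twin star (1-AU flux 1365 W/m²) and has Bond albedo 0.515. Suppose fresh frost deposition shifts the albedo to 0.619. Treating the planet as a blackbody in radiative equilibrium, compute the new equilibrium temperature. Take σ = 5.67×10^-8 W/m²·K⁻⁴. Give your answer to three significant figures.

By the inverse-square law, S = 1365/6.26² = 34.83 W/m².
New equilibrium: T₂ = [(1−0.619)·34.83/(4σ)]^(1/4) = 87.46 K.

87.5 K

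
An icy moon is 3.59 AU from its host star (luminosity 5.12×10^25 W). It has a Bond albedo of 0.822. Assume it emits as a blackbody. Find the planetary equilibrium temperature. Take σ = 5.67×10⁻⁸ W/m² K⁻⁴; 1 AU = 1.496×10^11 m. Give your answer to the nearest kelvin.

Orbital distance: d = 3.59 AU = 5.371×10^11 m.
Flux at the orbit: S = L/(4πd²) = 5.12×10^25/(4π·(5.37×10^11)²) = 14.13 W/m².
Averaging over the sphere, the absorbed flux is S(1−α)/4 = 0.6286 W/m².
In equilibrium σT⁴ equals this, so T = 57.70 K.

58 kelvin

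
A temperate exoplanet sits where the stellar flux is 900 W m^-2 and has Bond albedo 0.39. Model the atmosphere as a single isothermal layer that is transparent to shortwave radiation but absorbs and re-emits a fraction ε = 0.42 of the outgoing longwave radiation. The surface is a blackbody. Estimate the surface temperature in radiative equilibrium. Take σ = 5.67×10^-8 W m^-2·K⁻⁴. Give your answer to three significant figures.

At the top of the atmosphere, σT_e⁴ = S(1−α)/4 = 137.2 W m^-2, giving T_e = 221.8 K.
For a single slab of emissivity ε, T_s⁴ = 2T_e⁴/(2−ε); thus T_s = 221.8·(1.266)^(1/4) = 235.3 K.

235 K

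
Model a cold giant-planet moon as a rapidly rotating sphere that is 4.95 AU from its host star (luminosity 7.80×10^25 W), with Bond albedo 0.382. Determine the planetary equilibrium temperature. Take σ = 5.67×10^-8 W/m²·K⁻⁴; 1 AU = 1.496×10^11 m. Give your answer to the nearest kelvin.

d = 4.95 × 1.496×10^11 m = 7.405×10^11 m.
Flux at the orbit: S = L/(4πd²) = 7.80×10^25/(4π·(7.41×10^11)²) = 11.32 W/m².
The planet absorbs (1−α)S over its disc πR² and re-emits over 4πR², so the mean absorbed flux is (1−0.382)·11.32/4 = 1.749 W/m².
Set σT⁴ = 1.749 → T = (1.749/σ)^(1/4) = 74.52 K.

75 K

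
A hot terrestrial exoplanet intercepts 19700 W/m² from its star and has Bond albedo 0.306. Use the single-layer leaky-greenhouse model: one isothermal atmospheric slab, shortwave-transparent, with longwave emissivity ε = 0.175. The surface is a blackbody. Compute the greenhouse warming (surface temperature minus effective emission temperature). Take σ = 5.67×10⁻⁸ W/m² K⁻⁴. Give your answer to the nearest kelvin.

At the top of the atmosphere, σT_e⁴ = S(1−α)/4 = 3418 W/m², giving T_e = 495.5 K.
For a single slab of emissivity ε, T_s⁴ = 2T_e⁴/(2−ε); thus T_s = 495.5·(1.096)^(1/4) = 507.0 K.
T_s − T_e = 507.0 − 495.5 = 11.47 K.

11 K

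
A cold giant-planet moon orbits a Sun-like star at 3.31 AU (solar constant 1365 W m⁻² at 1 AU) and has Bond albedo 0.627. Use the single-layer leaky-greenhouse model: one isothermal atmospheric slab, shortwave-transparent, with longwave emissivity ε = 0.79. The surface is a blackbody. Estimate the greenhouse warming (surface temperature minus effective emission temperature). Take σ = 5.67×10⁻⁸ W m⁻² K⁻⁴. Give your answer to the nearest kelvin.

By the inverse-square law, S = 1365/3.31² = 124.6 W m⁻².
The planet radiates to space at T_e = [S(1−α)/(4σ)]^(1/4) = 119.6 K.
The surface balance (absorbed SW + ε·downward IR = σT_s⁴) with T_a⁴ = T_s⁴/2 reduces to T_s = T_e·[2/(2−ε)]^¼ = 135.7 K.
Greenhouse warming: T_s − T_e = 16.02 K.

16 K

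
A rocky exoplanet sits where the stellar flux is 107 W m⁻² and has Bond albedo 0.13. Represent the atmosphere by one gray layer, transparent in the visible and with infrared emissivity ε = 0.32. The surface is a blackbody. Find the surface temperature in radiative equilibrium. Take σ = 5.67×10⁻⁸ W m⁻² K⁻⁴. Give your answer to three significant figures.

149 K

Effective emission temperature (TOA balance): σT_e⁴ = S(1−α)/4 = 23.27 W m⁻² → T_e = 142.3 K.
Surface balance with a leaky layer gives σT_s⁴ = σT_e⁴·2/(2−ε), so T_s = T_e·[2/(2−0.32)]^(1/4) = 148.7 K.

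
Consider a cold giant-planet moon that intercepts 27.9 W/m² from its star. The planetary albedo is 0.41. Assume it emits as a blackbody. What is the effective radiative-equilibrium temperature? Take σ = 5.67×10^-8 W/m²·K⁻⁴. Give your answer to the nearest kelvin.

92 K

The planet absorbs (1−α)S over its disc πR² and re-emits over 4πR², so the mean absorbed flux is (1−0.41)·27.90/4 = 4.115 W/m².
Balancing against σT⁴: T = (4.115/5.67×10⁻⁸)^(1/4) = 92.30 K.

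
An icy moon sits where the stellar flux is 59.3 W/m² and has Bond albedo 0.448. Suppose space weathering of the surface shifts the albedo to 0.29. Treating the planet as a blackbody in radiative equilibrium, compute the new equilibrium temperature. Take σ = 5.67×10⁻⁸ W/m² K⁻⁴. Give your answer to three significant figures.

New equilibrium: T₂ = [(1−0.29)·59.30/(4σ)]^(1/4) = 116.7 K.

117 K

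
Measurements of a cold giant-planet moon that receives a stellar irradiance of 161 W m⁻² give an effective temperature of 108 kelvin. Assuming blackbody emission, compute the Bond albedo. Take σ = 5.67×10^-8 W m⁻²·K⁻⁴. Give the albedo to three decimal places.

0.808

From σT⁴ = S(1−α)/4 we invert for α: 1−α = 4σT⁴/S.
4σT⁴ = 4·5.67×10⁻⁸·(108)⁴ = 30.86 W m⁻².
1−α = 30.86/161.0 = 0.1917, so α = 0.8083.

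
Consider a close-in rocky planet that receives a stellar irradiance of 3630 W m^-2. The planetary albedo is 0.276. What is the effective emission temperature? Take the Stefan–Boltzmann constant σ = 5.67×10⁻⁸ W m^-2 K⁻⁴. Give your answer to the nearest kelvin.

The planet absorbs (1−α)S over its disc πR² and re-emits over 4πR², so the mean absorbed flux is (1−0.276)·3630/4 = 657.0 W m^-2.
Balancing against σT⁴: T = (657.0/5.67×10⁻⁸)^(1/4) = 328.1 K.

328 K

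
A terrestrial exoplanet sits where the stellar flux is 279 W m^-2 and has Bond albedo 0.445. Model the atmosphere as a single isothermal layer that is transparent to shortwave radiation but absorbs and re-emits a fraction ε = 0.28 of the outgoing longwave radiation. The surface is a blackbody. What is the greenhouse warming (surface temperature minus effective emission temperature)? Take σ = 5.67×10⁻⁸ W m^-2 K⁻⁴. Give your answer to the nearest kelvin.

6 K

Effective emission temperature (TOA balance): σT_e⁴ = S(1−α)/4 = 38.71 W m^-2 → T_e = 161.6 K.
For a single slab of emissivity ε, T_s⁴ = 2T_e⁴/(2−ε); thus T_s = 161.6·(1.163)^(1/4) = 167.9 K.
Greenhouse warming: T_s − T_e = 6.211 K.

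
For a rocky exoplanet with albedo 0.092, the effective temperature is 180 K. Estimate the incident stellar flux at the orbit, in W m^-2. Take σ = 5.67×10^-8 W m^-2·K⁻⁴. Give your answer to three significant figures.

Invert the energy balance for S: S = 4σT⁴/(1−α).
The emitted flux is σT⁴ = 59.52 W m^-2.
So S = 4×59.52/(1−0.092) = 262.2 W m^-2.

262 W m^-2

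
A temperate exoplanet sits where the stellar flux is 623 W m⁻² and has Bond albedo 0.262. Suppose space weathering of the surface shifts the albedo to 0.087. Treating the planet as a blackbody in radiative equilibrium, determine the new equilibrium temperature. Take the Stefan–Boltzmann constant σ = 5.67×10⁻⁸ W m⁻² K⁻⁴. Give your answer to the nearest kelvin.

224 K

With the new albedo, S(1−α₂)/4 = 142.2 W m⁻², so T₂ = 223.8 K.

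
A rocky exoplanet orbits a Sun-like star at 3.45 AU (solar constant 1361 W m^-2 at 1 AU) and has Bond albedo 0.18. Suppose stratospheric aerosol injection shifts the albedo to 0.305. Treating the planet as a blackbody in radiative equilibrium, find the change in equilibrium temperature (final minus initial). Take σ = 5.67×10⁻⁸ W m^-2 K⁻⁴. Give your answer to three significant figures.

Irradiance scales as 1/d², so S = 1361 W m^-2 × (1/3.45)² = 114.3 W m^-2.
Before: T₁ = [114.3·0.82/(4σ)]^(1/4) = 142.6 K.
After:  T₂ = [114.3·0.695/(4σ)]^(1/4) = 136.8 K.
ΔT = T₂ − T₁ = -5.776 K.

-5.78 K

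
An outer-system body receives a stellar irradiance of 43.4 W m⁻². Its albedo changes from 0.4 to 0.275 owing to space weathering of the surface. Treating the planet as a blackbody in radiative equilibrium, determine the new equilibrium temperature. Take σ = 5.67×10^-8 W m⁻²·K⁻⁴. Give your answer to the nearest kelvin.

109 K

With the new albedo, S(1−α₂)/4 = 7.866 W m⁻², so T₂ = 108.5 K.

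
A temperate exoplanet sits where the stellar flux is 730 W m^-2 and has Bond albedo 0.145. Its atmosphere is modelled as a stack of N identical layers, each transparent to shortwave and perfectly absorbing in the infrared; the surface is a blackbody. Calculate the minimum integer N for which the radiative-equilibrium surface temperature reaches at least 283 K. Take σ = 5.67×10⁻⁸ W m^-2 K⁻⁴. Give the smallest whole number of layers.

OLR = S(1−α)/4 = 156.0 W m^-2; the top layer radiates at T_e = 229.0 K.
T_s = (N+1)^(1/4)·T_e ≥ 283 K requires N+1 ≥ (T_s/T_e)⁴ = (283/229.0)⁴ = 2.331.
So N ≥ 1.331; the smallest integer is N = 2.

2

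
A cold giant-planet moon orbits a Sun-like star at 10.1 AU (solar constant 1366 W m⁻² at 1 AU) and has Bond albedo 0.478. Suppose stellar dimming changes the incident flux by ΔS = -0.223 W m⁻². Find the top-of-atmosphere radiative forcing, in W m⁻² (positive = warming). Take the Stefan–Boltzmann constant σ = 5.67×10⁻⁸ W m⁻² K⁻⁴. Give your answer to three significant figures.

By the inverse-square law, S = 1366/10.1² = 13.39 W m⁻².
TOA radiative forcing: ΔF = (1−α)ΔS/4 = 0.522·(-0.223)/4 = -0.02910 W m⁻².

-0.0291 W m⁻²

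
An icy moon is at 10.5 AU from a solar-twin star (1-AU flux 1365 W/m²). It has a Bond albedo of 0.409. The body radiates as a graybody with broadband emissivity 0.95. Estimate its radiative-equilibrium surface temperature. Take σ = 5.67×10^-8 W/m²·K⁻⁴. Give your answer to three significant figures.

76.3 K

Irradiance scales as 1/d², so S = 1365 W/m² × (1/10.5)² = 12.38 W/m².
Averaging over the sphere, the absorbed flux is S(1−α)/4 = 1.829 W/m².
Equating to εσT⁴ with ε = 0.95: T = (1.829/0.95σ)^(1/4) = 76.34 K.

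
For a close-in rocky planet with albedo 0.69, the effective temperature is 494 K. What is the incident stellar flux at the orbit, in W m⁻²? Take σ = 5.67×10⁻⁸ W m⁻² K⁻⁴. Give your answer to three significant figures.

43600 W m⁻²

From S(1−α)/4 = σT⁴: S = 4σT⁴/(1−α).
The emitted flux is σT⁴ = 3377 W m⁻².
S = 4·3377/0.31 = 43570 W m⁻².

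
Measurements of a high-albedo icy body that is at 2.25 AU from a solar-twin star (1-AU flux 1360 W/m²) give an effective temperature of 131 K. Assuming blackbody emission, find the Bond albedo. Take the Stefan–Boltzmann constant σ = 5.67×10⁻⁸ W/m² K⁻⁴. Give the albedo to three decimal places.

0.751

Irradiance scales as 1/d², so S = 1360 W/m² × (1/2.25)² = 268.6 W/m².
Energy balance: S(1−α)/4 = σT⁴, so 1−α = 4σT⁴/S.
σT⁴ = 16.70 W/m², so 4σT⁴ = 66.79 W/m².
Hence α = 1 − 66.79/268.6 = 0.7514.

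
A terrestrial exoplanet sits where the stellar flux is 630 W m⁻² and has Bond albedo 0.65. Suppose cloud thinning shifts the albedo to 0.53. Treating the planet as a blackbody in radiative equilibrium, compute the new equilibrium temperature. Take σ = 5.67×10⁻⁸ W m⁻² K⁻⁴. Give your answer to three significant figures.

190 K

New equilibrium: T₂ = [(1−0.53)·630.0/(4σ)]^(1/4) = 190.1 K.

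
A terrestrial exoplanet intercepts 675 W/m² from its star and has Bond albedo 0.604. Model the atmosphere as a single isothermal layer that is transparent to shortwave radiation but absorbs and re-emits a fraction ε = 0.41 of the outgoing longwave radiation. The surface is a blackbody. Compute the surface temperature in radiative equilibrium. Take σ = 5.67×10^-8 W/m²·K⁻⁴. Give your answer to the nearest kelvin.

The planet radiates to space at T_e = [S(1−α)/(4σ)]^(1/4) = 185.3 K.
For a single slab of emissivity ε, T_s⁴ = 2T_e⁴/(2−ε); thus T_s = 185.3·(1.258)^(1/4) = 196.2 K.

196 K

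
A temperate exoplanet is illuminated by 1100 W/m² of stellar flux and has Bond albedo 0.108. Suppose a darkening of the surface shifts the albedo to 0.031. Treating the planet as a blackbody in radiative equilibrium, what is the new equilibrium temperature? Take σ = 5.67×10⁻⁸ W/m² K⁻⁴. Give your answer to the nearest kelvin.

T₂ = [S(1−α₂)/(4σ)]^(1/4) = [1100·0.969/(4σ)]^(1/4) = 261.8 K.

262 K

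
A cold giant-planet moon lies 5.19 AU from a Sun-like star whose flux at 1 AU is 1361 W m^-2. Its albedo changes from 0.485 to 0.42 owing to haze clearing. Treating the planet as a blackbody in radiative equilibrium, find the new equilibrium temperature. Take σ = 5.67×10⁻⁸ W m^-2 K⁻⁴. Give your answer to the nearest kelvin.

Flux at the orbit: S = 1361/(5.19)² = 50.53 W m^-2.
New equilibrium: T₂ = [(1−0.42)·50.53/(4σ)]^(1/4) = 106.6 K.

107 K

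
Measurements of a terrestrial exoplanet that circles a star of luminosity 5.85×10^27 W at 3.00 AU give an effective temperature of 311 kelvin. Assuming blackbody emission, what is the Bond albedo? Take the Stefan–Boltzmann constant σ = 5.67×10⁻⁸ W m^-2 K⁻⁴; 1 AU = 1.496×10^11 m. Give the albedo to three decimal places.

d = 3.00 × 1.496×10^11 m = 4.488×10^11 m.
Flux at the orbit: S = L/(4πd²) = 5.85×10^27/(4π·(4.49×10^11)²) = 2311 W m^-2.
Rearranging the radiative balance, α = 1 − 4σT⁴/S.
4σT⁴ = 4·5.67×10⁻⁸·(311)⁴ = 2122 W m^-2.
Hence α = 1 − 2122/2311 = 0.0820.

0.082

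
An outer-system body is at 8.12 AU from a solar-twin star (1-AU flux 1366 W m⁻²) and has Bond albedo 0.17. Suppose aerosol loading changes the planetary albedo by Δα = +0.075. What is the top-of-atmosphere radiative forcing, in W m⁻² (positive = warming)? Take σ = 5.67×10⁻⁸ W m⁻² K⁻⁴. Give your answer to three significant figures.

By the inverse-square law, S = 1366/8.12² = 20.72 W m⁻².
TOA radiative forcing: ΔF = −S·Δα/4 = −20.72·(+0.075)/4 = -0.3885 W m⁻².

-0.388 W m⁻²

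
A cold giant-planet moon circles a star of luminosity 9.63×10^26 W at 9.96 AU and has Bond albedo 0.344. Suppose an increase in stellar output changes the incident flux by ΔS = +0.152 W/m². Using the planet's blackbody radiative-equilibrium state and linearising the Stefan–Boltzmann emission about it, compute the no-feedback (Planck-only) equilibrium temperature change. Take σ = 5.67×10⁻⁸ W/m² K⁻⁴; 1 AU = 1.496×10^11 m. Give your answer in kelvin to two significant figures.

0.11 K

Orbital distance: d = 9.96 AU = 1.490×10^12 m.
Spreading L over a sphere of radius d: S = 9.63×10^26/(4π·1.49×10^12²) = 34.52 W/m².
Unperturbed T_e = [34.52·(1−0.344)/(4σ)]^¼ = 99.96 K.
Only a fraction (1−α) is absorbed and it's spread over 4πR², so ΔF = (1−α)ΔS/4 = 0.02493 W/m².
Planck response: λ_P = 4σT_e³ = 4·5.67×10⁻⁸·(99.96)³ = 0.2265 W/m²/K.
ΔT₀ = ΔF/λ_P = 0.02493/0.2265 = 0.110 K.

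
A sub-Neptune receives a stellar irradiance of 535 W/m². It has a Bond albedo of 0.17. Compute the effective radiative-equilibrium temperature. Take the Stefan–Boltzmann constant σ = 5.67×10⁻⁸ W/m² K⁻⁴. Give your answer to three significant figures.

210 K

The planet absorbs (1−α)S over its disc πR² and re-emits over 4πR², so the mean absorbed flux is (1−0.17)·535.0/4 = 111.0 W/m².
In equilibrium σT⁴ equals this, so T = 210.4 K.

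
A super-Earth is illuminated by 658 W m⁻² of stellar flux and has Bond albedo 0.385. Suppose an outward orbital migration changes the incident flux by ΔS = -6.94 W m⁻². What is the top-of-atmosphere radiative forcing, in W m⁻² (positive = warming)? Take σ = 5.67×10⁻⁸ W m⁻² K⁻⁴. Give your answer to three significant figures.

-1.07 W m⁻²

ΔF = Δ[S(1−α)]/4 = (1−0.385)·-6.94/4 = -1.067 W m⁻².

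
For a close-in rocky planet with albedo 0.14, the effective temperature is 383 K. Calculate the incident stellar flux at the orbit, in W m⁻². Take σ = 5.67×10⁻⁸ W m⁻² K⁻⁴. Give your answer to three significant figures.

5670 W m⁻²

Invert the energy balance for S: S = 4σT⁴/(1−α).
The emitted flux is σT⁴ = 1220 W m⁻².
So S = 4×1220/(1−0.14) = 5675 W m⁻².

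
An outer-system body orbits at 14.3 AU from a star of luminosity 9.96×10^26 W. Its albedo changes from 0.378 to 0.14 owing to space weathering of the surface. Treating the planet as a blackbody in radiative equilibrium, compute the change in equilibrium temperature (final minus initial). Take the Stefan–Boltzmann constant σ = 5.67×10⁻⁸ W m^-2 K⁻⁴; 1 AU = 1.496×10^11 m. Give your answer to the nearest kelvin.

d = 14.3 × 1.496×10^11 m = 2.139×10^12 m.
Spreading L over a sphere of radius d: S = 9.96×10^26/(4π·2.14×10^12²) = 17.32 W m^-2.
With α = 0.378, T₁ = 83.02 K.
Final:   T₂ = [S(1−0.14)/(4σ)]^(1/4) = 90.02 K.
Change: 90.02 − 83.02 = 7.004 K.

7 K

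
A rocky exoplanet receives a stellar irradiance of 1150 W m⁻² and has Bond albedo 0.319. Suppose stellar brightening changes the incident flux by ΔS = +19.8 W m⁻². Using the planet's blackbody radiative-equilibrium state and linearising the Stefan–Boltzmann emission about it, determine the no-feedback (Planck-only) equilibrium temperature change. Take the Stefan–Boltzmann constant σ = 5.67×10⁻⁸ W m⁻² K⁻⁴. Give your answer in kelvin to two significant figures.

The baseline emission temperature is T_e = 242.4 K.
ΔF = Δ[S(1−α)]/4 = (1−0.319)·+19.8/4 = 3.371 W m⁻².
Planck response: λ_P = 4σT_e³ = 4·5.67×10⁻⁸·(242.4)³ = 3.231 W m⁻²/K.
So ΔT₀ = 3.371/3.231 = 1.04 K.

1.0 K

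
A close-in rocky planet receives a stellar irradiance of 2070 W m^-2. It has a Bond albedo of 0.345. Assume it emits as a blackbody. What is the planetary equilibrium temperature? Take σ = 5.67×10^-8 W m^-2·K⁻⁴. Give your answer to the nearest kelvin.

278 K

Averaging over the sphere, the absorbed flux is S(1−α)/4 = 339.0 W m^-2.
In equilibrium σT⁴ equals this, so T = 278.1 K.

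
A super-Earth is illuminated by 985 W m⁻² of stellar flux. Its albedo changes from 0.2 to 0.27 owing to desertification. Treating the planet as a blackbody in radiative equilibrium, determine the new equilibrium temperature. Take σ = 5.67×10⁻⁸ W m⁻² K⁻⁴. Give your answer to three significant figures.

237 K

With the new albedo, S(1−α₂)/4 = 179.8 W m⁻², so T₂ = 237.3 K.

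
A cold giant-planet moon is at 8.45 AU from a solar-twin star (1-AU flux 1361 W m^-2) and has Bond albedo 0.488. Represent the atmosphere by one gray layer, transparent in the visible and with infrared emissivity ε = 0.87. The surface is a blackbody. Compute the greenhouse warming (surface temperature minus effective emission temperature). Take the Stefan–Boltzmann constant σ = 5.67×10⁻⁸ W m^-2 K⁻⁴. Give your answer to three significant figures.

12.4 kelvin

Flux at the orbit: S = 1361/(8.45)² = 19.06 W m^-2.
At the top of the atmosphere, σT_e⁴ = S(1−α)/4 = 2.440 W m^-2, giving T_e = 80.99 K.
For a single slab of emissivity ε, T_s⁴ = 2T_e⁴/(2−ε); thus T_s = 80.99·(1.77)^(1/4) = 93.42 K.
The atmosphere warms the surface by 12.43 K.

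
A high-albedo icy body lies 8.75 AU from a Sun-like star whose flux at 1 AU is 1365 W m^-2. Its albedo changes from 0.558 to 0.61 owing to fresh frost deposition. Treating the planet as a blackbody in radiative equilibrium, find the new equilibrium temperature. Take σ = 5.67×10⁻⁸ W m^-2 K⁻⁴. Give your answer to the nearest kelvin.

Irradiance scales as 1/d², so S = 1365 W m^-2 × (1/8.75)² = 17.83 W m^-2.
New equilibrium: T₂ = [(1−0.61)·17.83/(4σ)]^(1/4) = 74.41 K.

74 K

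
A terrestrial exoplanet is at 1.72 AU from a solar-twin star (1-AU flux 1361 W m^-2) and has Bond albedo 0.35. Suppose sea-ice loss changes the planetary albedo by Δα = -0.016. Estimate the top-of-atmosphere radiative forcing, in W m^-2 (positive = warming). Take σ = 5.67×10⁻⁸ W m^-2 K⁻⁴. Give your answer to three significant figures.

1.84 W m^-2

Flux at the orbit: S = 1361/(1.72)² = 460.0 W m^-2.
The change in absorbed flux is Δ[S(1−α)/4] = −SΔα/4 = 1.840 W m^-2.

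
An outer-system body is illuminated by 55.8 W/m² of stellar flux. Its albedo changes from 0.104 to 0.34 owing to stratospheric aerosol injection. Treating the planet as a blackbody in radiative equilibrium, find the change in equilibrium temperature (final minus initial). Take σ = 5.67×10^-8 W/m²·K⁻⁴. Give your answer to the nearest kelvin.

-9 K

Initial: T₁ = [S(1−0.104)/(4σ)]^(1/4) = 121.8 K.
With α = 0.34, T₂ = 112.9 K.
Change: 112.9 − 121.8 = -8.965 K.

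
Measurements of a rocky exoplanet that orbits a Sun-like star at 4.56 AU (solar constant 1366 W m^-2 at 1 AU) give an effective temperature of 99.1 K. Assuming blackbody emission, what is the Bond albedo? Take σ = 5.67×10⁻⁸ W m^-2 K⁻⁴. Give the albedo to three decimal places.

By the inverse-square law, S = 1366/4.56² = 65.69 W m^-2.
From σT⁴ = S(1−α)/4 we invert for α: 1−α = 4σT⁴/S.
σT⁴ = 5.469 W m^-2, so 4σT⁴ = 21.87 W m^-2.
1−α = 21.87/65.69 = 0.3330, so α = 0.6670.

0.667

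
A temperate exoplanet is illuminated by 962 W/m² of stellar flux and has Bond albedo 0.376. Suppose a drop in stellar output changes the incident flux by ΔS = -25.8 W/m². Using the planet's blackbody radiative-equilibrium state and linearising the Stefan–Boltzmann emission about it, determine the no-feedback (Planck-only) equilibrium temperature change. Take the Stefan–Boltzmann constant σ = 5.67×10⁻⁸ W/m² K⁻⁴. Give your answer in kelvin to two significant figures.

-1.5 kelvin

Unperturbed T_e = [962.0·(1−0.376)/(4σ)]^¼ = 226.8 K.
Only a fraction (1−α) is absorbed and it's spread over 4πR², so ΔF = (1−α)ΔS/4 = -4.025 W/m².
Linearising σT⁴ gives d(σT⁴)/dT = 4σT_e³ = 2.647 W/m² per K.
Hence the no-feedback warming is ΔF/(4σT_e³) = -1.52 K.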